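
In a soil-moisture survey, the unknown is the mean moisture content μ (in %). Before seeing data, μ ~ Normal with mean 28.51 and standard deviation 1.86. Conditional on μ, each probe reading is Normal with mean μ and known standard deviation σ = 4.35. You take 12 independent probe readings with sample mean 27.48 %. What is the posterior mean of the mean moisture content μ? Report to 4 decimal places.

27.8025

For Normal data with known variance σ², a Normal(μ₀, σ₀²) prior on μ is conjugate. Posterior precision = 1/σ₀² + n/σ²; posterior mean is the precision-weighted average of μ₀ and x̄.
n·x̄ = 12·27.48 = 329.76.
σ₀² = 1.86² = 3.4596, σ² = 4.35² = 18.9225; σ² + n·σ₀² = 18.9225 + 12·3.4596 = 60.4377.
Posterior mean = (μ₀/σ₀² + n·x̄/σ²)/(1/σ₀² + n/σ²) = (σ²·μ₀ + σ₀²·n·x̄)/(σ² + n·σ₀²) = (18.9225·28.51 + 3.4596·329.76)/60.4377 = 1680.318171/60.4377 = 27.8025.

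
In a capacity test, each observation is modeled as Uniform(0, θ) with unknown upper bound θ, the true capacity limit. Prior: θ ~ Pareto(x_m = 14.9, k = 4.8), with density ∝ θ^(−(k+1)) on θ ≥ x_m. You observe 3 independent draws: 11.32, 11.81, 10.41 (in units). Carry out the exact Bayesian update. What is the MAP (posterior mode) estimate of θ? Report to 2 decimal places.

A Pareto(scale x_m, shape k) prior on the upper bound θ of Uniform(0, θ) is conjugate: posterior is Pareto(max(x_m, max xᵢ), k + n).
Sample maximum = 11.81; prior scale x_m = 14.9 → posterior scale = max = 14.90.
Posterior shape = 4.8 + 3 = 7.8.
The Pareto density is decreasing on [x_m, ∞), so the mode is x_m = 14.90.

14.90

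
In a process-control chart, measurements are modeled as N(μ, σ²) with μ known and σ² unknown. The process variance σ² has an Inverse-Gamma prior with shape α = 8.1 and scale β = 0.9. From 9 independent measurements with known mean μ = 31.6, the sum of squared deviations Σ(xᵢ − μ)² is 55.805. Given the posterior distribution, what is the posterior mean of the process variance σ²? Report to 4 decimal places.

With known mean μ and an Inverse-Gamma(α, β) prior on σ², the Normal likelihood is conjugate: posterior is Inv-Gamma(α + n/2, β + Σ(xᵢ−μ)²/2).
Posterior: Inv-Gamma(8.1 + 9/2, 0.9 + 55.805/2) = Inv-Gamma(12.60, 28.8025).
E[σ²|data] = β/(α−1) = 28.8025/11.60 = 2.4830.

2.4830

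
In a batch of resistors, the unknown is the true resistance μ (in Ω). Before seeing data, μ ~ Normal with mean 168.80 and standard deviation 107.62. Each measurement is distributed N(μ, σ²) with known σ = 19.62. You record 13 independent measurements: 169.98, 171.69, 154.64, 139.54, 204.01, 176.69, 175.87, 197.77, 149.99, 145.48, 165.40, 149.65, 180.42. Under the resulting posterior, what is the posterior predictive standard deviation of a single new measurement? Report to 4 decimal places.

For Normal data with known variance σ², a Normal(μ₀, σ₀²) prior on μ is conjugate. Posterior precision = 1/σ₀² + n/σ²; posterior mean is the precision-weighted average of μ₀ and x̄.
σ₀² = 107.62² = 11582.0644, σ² = 19.62² = 384.9444; σ² + n·σ₀² = 384.9444 + 13·11582.0644 = 150951.7816.
Posterior precision = 1/σ₀² + n/σ² = 1/11582.0644 + 13/384.9444 = (σ² + n·σ₀²)/(σ₀²σ²) = 150951.7816/(11582.0644·384.9444); posterior variance σₙ² = σ₀²σ²/(σ² + n·σ₀²) = 11582.0644·384.9444/150951.7816 = 29.535596.
Predictive variance for one new observation = σₙ² + σ² = 11582.0644·384.9444/150951.7816 + 384.9444 = σ²·(σ₀² + 150951.7816)/150951.7816 = 384.9444·162533.846/150951.7816 = 414.479996; SD = √(384.9444·162533.846/150951.7816) = 20.3588.

20.3588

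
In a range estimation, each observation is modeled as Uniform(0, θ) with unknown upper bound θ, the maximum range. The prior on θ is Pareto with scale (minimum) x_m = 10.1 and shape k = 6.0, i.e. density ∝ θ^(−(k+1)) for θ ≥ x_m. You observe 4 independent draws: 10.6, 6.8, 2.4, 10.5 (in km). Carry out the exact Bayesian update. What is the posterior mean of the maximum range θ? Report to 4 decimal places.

11.7778

A Pareto(scale x_m, shape k) prior on the upper bound θ of Uniform(0, θ) is conjugate: posterior is Pareto(max(x_m, max xᵢ), k + n).
Sample maximum = 10.6; prior scale x_m = 10.1 → posterior scale = max = 10.6.
Posterior shape = 6.0 + 4 = 10.0.
E[θ|data] = k·x_m/(k−1) = 10.0·10.6/9.0 = 11.7778.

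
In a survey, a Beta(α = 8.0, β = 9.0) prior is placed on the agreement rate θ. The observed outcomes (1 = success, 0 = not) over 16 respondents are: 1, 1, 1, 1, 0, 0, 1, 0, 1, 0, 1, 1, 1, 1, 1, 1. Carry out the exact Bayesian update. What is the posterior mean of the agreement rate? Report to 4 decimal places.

0.6061

The Beta prior is conjugate to a Binomial/Bernoulli likelihood; the update adds successes to α and failures to β.
Posterior: Beta(α+k, β+n−k) = Beta(8.0+12, 9.0+4) = Beta(20.0, 13.0).
Posterior mean = α/(α+β) = 20.0/33.0 = 0.6061.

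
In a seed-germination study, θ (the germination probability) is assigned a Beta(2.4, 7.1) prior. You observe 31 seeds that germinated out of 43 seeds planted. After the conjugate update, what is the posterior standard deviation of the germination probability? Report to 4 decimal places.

The Beta prior is conjugate to a Binomial/Bernoulli likelihood; the update adds successes to α and failures to β.
Posterior: Beta(α+k, β+n−k) = Beta(2.4+31, 7.1+12) = Beta(33.4, 19.1).
Var = αβ/((α+β)²(α+β+1)) = 33.4·19.1/(52.5²·53.5) = 0.00432621; SD = √0.00432621 = 0.0658.

0.0658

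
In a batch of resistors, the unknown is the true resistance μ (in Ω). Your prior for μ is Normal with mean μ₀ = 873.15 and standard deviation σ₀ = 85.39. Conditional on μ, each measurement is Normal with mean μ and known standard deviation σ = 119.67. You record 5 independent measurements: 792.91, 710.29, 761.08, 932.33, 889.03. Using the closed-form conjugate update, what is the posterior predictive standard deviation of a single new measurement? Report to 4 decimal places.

For Normal data with known variance σ², a Normal(μ₀, σ₀²) prior on μ is conjugate. Posterior precision = 1/σ₀² + n/σ²; posterior mean is the precision-weighted average of μ₀ and x̄.
σ₀² = 85.39² = 7291.4521, σ² = 119.67² = 14320.9089; σ² + n·σ₀² = 14320.9089 + 5·7291.4521 = 50778.1694.
Posterior precision = 1/σ₀² + n/σ² = 1/7291.4521 + 5/14320.9089 = (σ² + n·σ₀²)/(σ₀²σ²) = 50778.1694/(7291.4521·14320.9089); posterior variance σₙ² = σ₀²σ²/(σ² + n·σ₀²) = 7291.4521·14320.9089/50778.1694 = 2056.399876.
Predictive variance for one new observation = σₙ² + σ² = 7291.4521·14320.9089/50778.1694 + 14320.9089 = σ²·(σ₀² + 50778.1694)/50778.1694 = 14320.9089·58069.6215/50778.1694 = 16377.308776; SD = √(14320.9089·58069.6215/50778.1694) = 127.9739.

127.9739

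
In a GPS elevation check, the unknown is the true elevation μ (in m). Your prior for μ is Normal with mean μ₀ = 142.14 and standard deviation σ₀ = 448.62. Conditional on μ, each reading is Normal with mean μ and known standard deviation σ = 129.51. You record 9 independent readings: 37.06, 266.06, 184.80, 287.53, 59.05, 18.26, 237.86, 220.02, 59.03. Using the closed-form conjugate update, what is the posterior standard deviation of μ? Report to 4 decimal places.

42.9715

For Normal data with known variance σ², a Normal(μ₀, σ₀²) prior on μ is conjugate. Posterior precision = 1/σ₀² + n/σ²; posterior mean is the precision-weighted average of μ₀ and x̄.
σ₀² = 448.62² = 201259.9044, σ² = 129.51² = 16772.8401; σ² + n·σ₀² = 16772.8401 + 9·201259.9044 = 1828111.9797.
Posterior precision = 1/σ₀² + n/σ² = 1/201259.9044 + 9/16772.8401 = (σ² + n·σ₀²)/(σ₀²σ²) = 1828111.9797/(201259.9044·16772.8401); posterior variance σₙ² = σ₀²σ²/(σ² + n·σ₀²) = 201259.9044·16772.8401/1828111.9797 = 1846.550010.
Posterior SD = √σₙ² = √(201259.9044·16772.8401/1828111.9797) = 42.9715.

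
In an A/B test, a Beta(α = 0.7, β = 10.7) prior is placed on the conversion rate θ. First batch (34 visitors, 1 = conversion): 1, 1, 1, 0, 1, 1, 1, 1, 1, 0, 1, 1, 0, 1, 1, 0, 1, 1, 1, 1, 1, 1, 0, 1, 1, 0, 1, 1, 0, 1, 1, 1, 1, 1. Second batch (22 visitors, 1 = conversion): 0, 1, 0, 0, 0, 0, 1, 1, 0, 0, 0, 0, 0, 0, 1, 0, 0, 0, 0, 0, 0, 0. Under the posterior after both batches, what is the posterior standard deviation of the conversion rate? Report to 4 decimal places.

0.0603

The Beta prior is conjugate to a Binomial/Bernoulli likelihood; the update adds successes to α and failures to β.
After batch 1: Beta(0.7+27, 10.7+7) = Beta(27.7, 17.7).
After batch 2: Beta(27.7+4, 17.7+18) = Beta(31.7, 35.7).
Var = αβ/((α+β)²(α+β+1)) = 31.7·35.7/(67.4²·68.4) = 0.00364210; SD = √0.00364210 = 0.0603.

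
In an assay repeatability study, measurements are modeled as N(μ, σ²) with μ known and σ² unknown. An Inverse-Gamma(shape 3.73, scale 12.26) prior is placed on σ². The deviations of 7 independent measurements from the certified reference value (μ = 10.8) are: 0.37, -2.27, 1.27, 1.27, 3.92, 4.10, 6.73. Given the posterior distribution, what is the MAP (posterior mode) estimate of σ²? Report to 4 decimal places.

6.7135

With known mean μ and an Inverse-Gamma(α, β) prior on σ², the Normal likelihood is conjugate: posterior is Inv-Gamma(α + n/2, β + Σ(xᵢ−μ)²/2).
Σ(xᵢ−μ)² = (0.37)² + (-2.27)² + (1.27)² + (1.27)² + (3.92)² + (4.10)² + (6.73)² = 85.9849.
Posterior: Inv-Gamma(3.73 + 7/2, 12.26 + 85.9849/2) = Inv-Gamma(7.23, 55.25245).
Mode = β/(α+1) = 55.25245/8.23 = 6.7135.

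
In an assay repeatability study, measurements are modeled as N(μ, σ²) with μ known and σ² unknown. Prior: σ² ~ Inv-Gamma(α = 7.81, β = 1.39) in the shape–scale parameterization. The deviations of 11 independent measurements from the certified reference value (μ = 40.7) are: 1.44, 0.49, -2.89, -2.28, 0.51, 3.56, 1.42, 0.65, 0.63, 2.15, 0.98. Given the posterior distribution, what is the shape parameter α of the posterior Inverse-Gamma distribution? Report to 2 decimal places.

With known mean μ and an Inverse-Gamma(α, β) prior on σ², the Normal likelihood is conjugate: posterior is Inv-Gamma(α + n/2, β + Σ(xᵢ−μ)²/2).
Σ(xᵢ−μ)² = (1.44)² + (0.49)² + (-2.89)² + (-2.28)² + (0.51)² + (3.56)² + (1.42)² + (0.65)² + (0.63)² + (2.15)² + (0.98)² = 37.2166.
Posterior: Inv-Gamma(7.81 + 11/2, 1.39 + 37.2166/2) = Inv-Gamma(13.31, 19.99830).
Posterior α = 13.31.

13.31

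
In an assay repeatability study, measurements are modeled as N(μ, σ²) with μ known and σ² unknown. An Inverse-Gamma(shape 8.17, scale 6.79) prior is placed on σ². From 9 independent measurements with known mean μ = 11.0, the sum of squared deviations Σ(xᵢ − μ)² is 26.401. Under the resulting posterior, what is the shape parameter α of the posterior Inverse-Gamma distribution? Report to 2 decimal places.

12.67

With known mean μ and an Inverse-Gamma(α, β) prior on σ², the Normal likelihood is conjugate: posterior is Inv-Gamma(α + n/2, β + Σ(xᵢ−μ)²/2).
Posterior: Inv-Gamma(8.17 + 9/2, 6.79 + 26.401/2) = Inv-Gamma(12.67, 19.9905).
Posterior α = 12.67.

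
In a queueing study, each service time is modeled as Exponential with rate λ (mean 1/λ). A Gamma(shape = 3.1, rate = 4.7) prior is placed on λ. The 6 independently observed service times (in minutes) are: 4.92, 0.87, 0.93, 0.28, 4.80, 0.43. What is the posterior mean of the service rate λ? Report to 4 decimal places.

With a Gamma(shape α, rate β) prior on the exponential rate λ, the posterior after n observations with total T = Σxᵢ is Gamma(α+n, β+T).
Sum of observations T = 12.23 minutes; n = 6.
Posterior: Gamma(3.1+6, 4.7+12.23) = Gamma(9.1, 16.93).
Posterior mean of λ = α/β = 9.1/16.93 = 0.5375.

0.5375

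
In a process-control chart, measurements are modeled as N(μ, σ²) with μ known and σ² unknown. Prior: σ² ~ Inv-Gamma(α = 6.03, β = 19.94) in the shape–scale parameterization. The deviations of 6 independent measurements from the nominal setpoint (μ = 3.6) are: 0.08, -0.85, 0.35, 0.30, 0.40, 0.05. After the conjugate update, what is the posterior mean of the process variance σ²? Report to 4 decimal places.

With known mean μ and an Inverse-Gamma(α, β) prior on σ², the Normal likelihood is conjugate: posterior is Inv-Gamma(α + n/2, β + Σ(xᵢ−μ)²/2).
Σ(xᵢ−μ)² = (0.08)² + (-0.85)² + (0.35)² + (0.30)² + (0.40)² + (0.05)² = 1.1039.
Posterior: Inv-Gamma(6.03 + 6/2, 19.94 + 1.1039/2) = Inv-Gamma(9.03, 20.49195).
E[σ²|data] = β/(α−1) = 20.49195/8.03 = 2.5519.

2.5519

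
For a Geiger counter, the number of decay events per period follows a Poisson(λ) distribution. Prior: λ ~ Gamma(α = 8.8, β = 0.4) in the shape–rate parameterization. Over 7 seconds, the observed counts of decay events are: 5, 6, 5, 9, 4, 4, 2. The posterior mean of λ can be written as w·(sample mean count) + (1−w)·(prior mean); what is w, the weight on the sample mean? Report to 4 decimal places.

0.9459

With a Gamma(shape α, rate β) prior, the Poisson likelihood is conjugate: the posterior is Gamma(α + ΣXᵢ, β + n).
Posterior mean = (α₀+S)/(β₀+n) = [n/(β₀+n)]·(S/n) + [β₀/(β₀+n)]·(α₀/β₀), so only n and β₀ enter the weight.
Weight on data w = n/(β₀+n) = 7/(0.4+7) = 7/7.4 = 0.9459.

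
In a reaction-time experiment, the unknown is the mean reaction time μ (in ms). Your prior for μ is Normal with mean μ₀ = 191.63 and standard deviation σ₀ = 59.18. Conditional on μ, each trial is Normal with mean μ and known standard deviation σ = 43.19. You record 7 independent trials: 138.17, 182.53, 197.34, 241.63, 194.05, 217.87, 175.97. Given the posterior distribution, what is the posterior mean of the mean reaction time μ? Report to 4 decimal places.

192.4464

For Normal data with known variance σ², a Normal(μ₀, σ₀²) prior on μ is conjugate. Posterior precision = 1/σ₀² + n/σ²; posterior mean is the precision-weighted average of μ₀ and x̄.
Σxᵢ = 138.17 + 182.53 + 197.34 + 241.63 + 194.05 + 217.87 + 175.97 = 1347.56, so n·x̄ = 1347.56.
σ₀² = 59.18² = 3502.2724, σ² = 43.19² = 1865.3761; σ² + n·σ₀² = 1865.3761 + 7·3502.2724 = 26381.2829.
Posterior mean = (μ₀/σ₀² + n·x̄/σ²)/(1/σ₀² + n/σ²) = (σ²·μ₀ + σ₀²·n·x̄)/(σ² + n·σ₀²) = (1865.3761·191.63 + 3502.2724·1347.56)/26381.2829 = 5076984.217387/26381.2829 = 192.4464.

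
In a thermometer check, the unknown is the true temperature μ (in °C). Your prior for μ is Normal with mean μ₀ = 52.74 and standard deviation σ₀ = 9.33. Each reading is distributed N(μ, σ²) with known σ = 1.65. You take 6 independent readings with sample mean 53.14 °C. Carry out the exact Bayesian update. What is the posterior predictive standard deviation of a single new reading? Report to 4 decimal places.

1.7815

For Normal data with known variance σ², a Normal(μ₀, σ₀²) prior on μ is conjugate. Posterior precision = 1/σ₀² + n/σ²; posterior mean is the precision-weighted average of μ₀ and x̄.
σ₀² = 9.33² = 87.0489, σ² = 1.65² = 2.7225; σ² + n·σ₀² = 2.7225 + 6·87.0489 = 525.0159.
Posterior precision = 1/σ₀² + n/σ² = 1/87.0489 + 6/2.7225 = (σ² + n·σ₀²)/(σ₀²σ²) = 525.0159/(87.0489·2.7225); posterior variance σₙ² = σ₀²σ²/(σ² + n·σ₀²) = 87.0489·2.7225/525.0159 = 0.451397.
Predictive variance for one new observation = σₙ² + σ² = 87.0489·2.7225/525.0159 + 2.7225 = σ²·(σ₀² + 525.0159)/525.0159 = 2.7225·612.0648/525.0159 = 3.173897; SD = √(2.7225·612.0648/525.0159) = 1.7815.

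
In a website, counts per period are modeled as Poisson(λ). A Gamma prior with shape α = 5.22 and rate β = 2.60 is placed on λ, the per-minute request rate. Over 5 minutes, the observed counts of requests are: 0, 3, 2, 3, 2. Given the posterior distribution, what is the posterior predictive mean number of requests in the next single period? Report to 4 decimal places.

With a Gamma(shape α, rate β) prior, the Poisson likelihood is conjugate: the posterior is Gamma(α + ΣXᵢ, β + n).
Sum of counts S = 10 over n = 5 minutes.
Posterior: Gamma(α+S, β+n) = Gamma(5.22+10, 2.60+5) = Gamma(15.22, 7.60).
The predictive distribution for one future period is NegBinom with mean α/β = 2.0026.

2.0026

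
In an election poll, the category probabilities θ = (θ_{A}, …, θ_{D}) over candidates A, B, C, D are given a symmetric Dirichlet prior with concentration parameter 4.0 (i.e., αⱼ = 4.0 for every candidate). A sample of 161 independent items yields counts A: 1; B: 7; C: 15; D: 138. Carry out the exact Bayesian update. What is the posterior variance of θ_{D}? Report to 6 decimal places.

The Dirichlet prior is conjugate to the Multinomial likelihood: each posterior αⱼ = prior αⱼ + observed count nⱼ.
Posterior concentration: (5.0, 11.0, 19.0, 142.0), total = 177.0.
Var[θ_j] = α_j(Σα−α_j)/((Σα)²(Σα+1)) = 142.0·35.0/(177.0²·178.0) = 0.000891.

0.000891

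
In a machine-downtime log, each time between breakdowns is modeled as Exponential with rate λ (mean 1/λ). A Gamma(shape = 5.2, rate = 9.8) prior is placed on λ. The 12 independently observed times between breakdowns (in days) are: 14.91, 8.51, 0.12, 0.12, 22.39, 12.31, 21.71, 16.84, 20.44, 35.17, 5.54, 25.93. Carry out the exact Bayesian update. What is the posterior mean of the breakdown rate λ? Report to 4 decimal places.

With a Gamma(shape α, rate β) prior on the exponential rate λ, the posterior after n observations with total T = Σxᵢ is Gamma(α+n, β+T).
Sum of observations T = 183.99 days; n = 12.
Posterior: Gamma(5.2+12, 9.8+183.99) = Gamma(17.2, 193.79).
Posterior mean of λ = α/β = 17.2/193.79 = 0.0888.

0.0888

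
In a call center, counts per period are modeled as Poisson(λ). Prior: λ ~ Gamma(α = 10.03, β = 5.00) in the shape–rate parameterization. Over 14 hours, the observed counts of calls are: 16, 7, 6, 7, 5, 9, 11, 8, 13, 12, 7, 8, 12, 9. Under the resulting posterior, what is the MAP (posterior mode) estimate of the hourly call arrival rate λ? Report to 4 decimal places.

7.3174

With a Gamma(shape α, rate β) prior, the Poisson likelihood is conjugate: the posterior is Gamma(α + ΣXᵢ, β + n).
Sum of counts S = 130 over n = 14 hours.
Posterior: Gamma(α+S, β+n) = Gamma(10.03+130, 5.00+14) = Gamma(140.03, 19.00).
Mode of Gamma(α,β) for α≥1 is (α−1)/β = 139.03/19.00 = 7.3174.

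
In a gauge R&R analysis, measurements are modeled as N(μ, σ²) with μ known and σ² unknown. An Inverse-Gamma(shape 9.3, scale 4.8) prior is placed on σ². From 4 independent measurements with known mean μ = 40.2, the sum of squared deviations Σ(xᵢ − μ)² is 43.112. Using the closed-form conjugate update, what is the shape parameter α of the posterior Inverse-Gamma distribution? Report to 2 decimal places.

With known mean μ and an Inverse-Gamma(α, β) prior on σ², the Normal likelihood is conjugate: posterior is Inv-Gamma(α + n/2, β + Σ(xᵢ−μ)²/2).
Posterior: Inv-Gamma(9.3 + 4/2, 4.8 + 43.112/2) = Inv-Gamma(11.30, 26.3560).
Posterior α = 11.30.

11.30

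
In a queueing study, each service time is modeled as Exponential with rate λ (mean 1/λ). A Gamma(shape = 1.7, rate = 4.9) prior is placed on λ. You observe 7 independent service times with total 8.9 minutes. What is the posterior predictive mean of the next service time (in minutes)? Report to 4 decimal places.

With a Gamma(shape α, rate β) prior on the exponential rate λ, the posterior after n observations with total T = Σxᵢ is Gamma(α+n, β+T).
Posterior: Gamma(1.7+7, 4.9+8.9) = Gamma(8.7, 13.8).
The predictive distribution for the next observation is Lomax; its mean is β/(α−1) = 13.8/7.7 = 1.7922.

1.7922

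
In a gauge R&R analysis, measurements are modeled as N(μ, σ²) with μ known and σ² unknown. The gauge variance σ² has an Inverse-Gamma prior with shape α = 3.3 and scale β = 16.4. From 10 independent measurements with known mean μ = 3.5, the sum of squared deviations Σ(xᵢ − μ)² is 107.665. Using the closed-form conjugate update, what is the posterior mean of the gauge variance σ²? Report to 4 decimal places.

9.6209

With known mean μ and an Inverse-Gamma(α, β) prior on σ², the Normal likelihood is conjugate: posterior is Inv-Gamma(α + n/2, β + Σ(xᵢ−μ)²/2).
Posterior: Inv-Gamma(3.3 + 10/2, 16.4 + 107.665/2) = Inv-Gamma(8.30, 70.2325).
E[σ²|data] = β/(α−1) = 70.2325/7.30 = 9.6209.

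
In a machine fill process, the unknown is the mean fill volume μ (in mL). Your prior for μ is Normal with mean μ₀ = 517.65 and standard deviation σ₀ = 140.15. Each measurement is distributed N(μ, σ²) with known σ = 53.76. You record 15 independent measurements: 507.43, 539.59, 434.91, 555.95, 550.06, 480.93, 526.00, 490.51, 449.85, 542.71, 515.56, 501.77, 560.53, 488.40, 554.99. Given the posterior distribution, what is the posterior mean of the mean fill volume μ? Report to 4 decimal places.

For Normal data with known variance σ², a Normal(μ₀, σ₀²) prior on μ is conjugate. Posterior precision = 1/σ₀² + n/σ²; posterior mean is the precision-weighted average of μ₀ and x̄.
Σxᵢ = 507.43 + 539.59 + 434.91 + 555.95 + 550.06 + 480.93 + 526.00 + 490.51 + 449.85 + 542.71 + 515.56 + 501.77 + 560.53 + 488.40 + 554.99 = 7699.19, so n·x̄ = 7699.19.
σ₀² = 140.15² = 19642.0225, σ² = 53.76² = 2890.1376; σ² + n·σ₀² = 2890.1376 + 15·19642.0225 = 297520.4751.
Posterior mean = (μ₀/σ₀² + n·x̄/σ²)/(1/σ₀² + n/σ²) = (σ²·μ₀ + σ₀²·n·x̄)/(σ² + n·σ₀²) = (2890.1376·517.65 + 19642.0225·7699.19)/297520.4751 = 152723742.940415/297520.4751 = 513.3218.

513.3218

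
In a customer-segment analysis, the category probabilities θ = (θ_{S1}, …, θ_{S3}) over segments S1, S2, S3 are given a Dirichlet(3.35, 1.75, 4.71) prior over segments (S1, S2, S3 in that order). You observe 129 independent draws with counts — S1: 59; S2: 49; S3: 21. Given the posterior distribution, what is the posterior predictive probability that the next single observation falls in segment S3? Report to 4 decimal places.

The Dirichlet prior is conjugate to the Multinomial likelihood: each posterior αⱼ = prior αⱼ + observed count nⱼ.
Posterior concentration: (62.35, 50.75, 25.71), total = 138.81.
P(next = S3 | data) = α_{S3}/Σα = 0.1852.

0.1852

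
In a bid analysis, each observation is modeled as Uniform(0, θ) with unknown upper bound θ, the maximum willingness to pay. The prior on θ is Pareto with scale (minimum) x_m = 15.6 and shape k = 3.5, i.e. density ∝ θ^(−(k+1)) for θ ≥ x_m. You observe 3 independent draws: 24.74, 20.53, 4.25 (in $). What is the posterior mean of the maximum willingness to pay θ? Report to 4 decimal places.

A Pareto(scale x_m, shape k) prior on the upper bound θ of Uniform(0, θ) is conjugate: posterior is Pareto(max(x_m, max xᵢ), k + n).
Sample maximum = 24.74; prior scale x_m = 15.6 → posterior scale = max = 24.74.
Posterior shape = 3.5 + 3 = 6.5.
E[θ|data] = k·x_m/(k−1) = 6.5·24.74/5.5 = 29.2382.

29.2382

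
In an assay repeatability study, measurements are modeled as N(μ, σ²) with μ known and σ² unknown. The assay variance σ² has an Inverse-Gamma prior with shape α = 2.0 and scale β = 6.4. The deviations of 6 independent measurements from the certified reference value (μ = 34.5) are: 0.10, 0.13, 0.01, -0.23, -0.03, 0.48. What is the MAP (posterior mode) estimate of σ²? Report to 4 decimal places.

1.0926

With known mean μ and an Inverse-Gamma(α, β) prior on σ², the Normal likelihood is conjugate: posterior is Inv-Gamma(α + n/2, β + Σ(xᵢ−μ)²/2).
Σ(xᵢ−μ)² = (0.10)² + (0.13)² + (0.01)² + (-0.23)² + (-0.03)² + (0.48)² = 0.3112.
Posterior: Inv-Gamma(2.0 + 6/2, 6.4 + 0.3112/2) = Inv-Gamma(5.00, 6.55560).
Mode = β/(α+1) = 6.55560/6.00 = 1.0926.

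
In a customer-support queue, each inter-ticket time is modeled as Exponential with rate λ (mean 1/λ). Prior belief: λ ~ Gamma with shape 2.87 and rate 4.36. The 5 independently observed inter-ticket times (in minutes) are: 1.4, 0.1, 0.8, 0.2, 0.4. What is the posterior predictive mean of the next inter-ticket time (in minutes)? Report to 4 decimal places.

With a Gamma(shape α, rate β) prior on the exponential rate λ, the posterior after n observations with total T = Σxᵢ is Gamma(α+n, β+T).
Sum of observations T = 2.9 minutes; n = 5.
Posterior: Gamma(2.87+5, 4.36+2.9) = Gamma(7.87, 7.26).
The predictive distribution for the next observation is Lomax; its mean is β/(α−1) = 7.26/6.87 = 1.0568.

1.0568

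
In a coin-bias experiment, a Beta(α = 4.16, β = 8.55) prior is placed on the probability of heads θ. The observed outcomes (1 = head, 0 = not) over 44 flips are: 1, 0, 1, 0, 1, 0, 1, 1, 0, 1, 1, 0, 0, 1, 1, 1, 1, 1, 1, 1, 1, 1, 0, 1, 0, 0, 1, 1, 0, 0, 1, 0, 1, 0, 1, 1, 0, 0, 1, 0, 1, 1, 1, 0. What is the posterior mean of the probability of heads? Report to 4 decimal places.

The Beta prior is conjugate to a Binomial/Bernoulli likelihood; the update adds successes to α and failures to β.
Posterior: Beta(α+k, β+n−k) = Beta(4.16+27, 8.55+17) = Beta(31.16, 25.55).
Posterior mean = α/(α+β) = 31.16/56.71 = 0.5495.

0.5495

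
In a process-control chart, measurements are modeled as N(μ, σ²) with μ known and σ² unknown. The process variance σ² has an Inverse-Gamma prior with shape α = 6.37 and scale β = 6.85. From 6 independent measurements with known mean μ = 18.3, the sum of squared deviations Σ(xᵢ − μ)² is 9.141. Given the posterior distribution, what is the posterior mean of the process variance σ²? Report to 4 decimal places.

1.3645

With known mean μ and an Inverse-Gamma(α, β) prior on σ², the Normal likelihood is conjugate: posterior is Inv-Gamma(α + n/2, β + Σ(xᵢ−μ)²/2).
Posterior: Inv-Gamma(6.37 + 6/2, 6.85 + 9.141/2) = Inv-Gamma(9.37, 11.4205).
E[σ²|data] = β/(α−1) = 11.4205/8.37 = 1.3645.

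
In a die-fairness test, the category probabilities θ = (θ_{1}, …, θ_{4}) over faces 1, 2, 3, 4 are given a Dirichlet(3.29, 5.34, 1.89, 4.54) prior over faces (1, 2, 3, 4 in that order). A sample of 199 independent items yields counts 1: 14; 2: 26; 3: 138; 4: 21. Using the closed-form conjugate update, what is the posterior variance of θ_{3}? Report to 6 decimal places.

The Dirichlet prior is conjugate to the Multinomial likelihood: each posterior αⱼ = prior αⱼ + observed count nⱼ.
Posterior concentration: (17.29, 31.34, 139.89, 25.54), total = 214.06.
Var[θ_j] = α_j(Σα−α_j)/((Σα)²(Σα+1)) = 139.89·74.17/(214.06²·215.06) = 0.001053.

0.001053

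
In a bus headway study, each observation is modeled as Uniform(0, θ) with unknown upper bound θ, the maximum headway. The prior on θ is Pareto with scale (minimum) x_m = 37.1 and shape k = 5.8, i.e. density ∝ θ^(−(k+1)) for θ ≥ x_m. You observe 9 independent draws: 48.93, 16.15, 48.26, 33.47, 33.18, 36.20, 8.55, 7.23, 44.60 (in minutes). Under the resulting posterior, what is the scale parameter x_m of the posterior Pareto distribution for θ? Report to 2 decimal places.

A Pareto(scale x_m, shape k) prior on the upper bound θ of Uniform(0, θ) is conjugate: posterior is Pareto(max(x_m, max xᵢ), k + n).
Sample maximum = 48.93; prior scale x_m = 37.1 → posterior scale = max = 48.93.
Posterior shape = 5.8 + 9 = 14.8.
Posterior scale x_m = 48.93.

48.93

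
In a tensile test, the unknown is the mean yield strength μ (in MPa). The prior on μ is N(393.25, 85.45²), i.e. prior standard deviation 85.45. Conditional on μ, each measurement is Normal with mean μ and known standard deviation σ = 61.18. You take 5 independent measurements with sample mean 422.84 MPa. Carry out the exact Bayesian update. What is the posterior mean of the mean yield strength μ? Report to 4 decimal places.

420.0884

For Normal data with known variance σ², a Normal(μ₀, σ₀²) prior on μ is conjugate. Posterior precision = 1/σ₀² + n/σ²; posterior mean is the precision-weighted average of μ₀ and x̄.
n·x̄ = 5·422.84 = 2114.2.
σ₀² = 85.45² = 7301.7025, σ² = 61.18² = 3742.9924; σ² + n·σ₀² = 3742.9924 + 5·7301.7025 = 40251.5049.
Posterior mean = (μ₀/σ₀² + n·x̄/σ²)/(1/σ₀² + n/σ²) = (σ²·μ₀ + σ₀²·n·x̄)/(σ² + n·σ₀²) = (3742.9924·393.25 + 7301.7025·2114.2)/40251.5049 = 16909191.1868/40251.5049 = 420.0884.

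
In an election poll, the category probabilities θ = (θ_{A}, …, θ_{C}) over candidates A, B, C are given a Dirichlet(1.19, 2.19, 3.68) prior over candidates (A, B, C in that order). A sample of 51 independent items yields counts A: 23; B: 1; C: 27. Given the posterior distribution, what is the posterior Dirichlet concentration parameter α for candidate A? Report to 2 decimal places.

24.19

The Dirichlet prior is conjugate to the Multinomial likelihood: each posterior αⱼ = prior αⱼ + observed count nⱼ.
Posterior concentration: (24.19, 3.19, 30.68), total = 58.06.
α_{A} = 1.19 + 23 = 24.19.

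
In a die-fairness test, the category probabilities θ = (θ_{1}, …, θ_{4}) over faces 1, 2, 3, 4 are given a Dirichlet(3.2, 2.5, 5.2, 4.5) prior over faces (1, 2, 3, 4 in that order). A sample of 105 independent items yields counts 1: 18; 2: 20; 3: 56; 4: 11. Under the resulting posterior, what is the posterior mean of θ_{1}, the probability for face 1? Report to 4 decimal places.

0.1761

The Dirichlet prior is conjugate to the Multinomial likelihood: each posterior αⱼ = prior αⱼ + observed count nⱼ.
Posterior concentration: (21.2, 22.5, 61.2, 15.5), total = 120.4.
E[θ_{1}|data] = α_{1}/Σα = 21.2/120.4 = 0.1761.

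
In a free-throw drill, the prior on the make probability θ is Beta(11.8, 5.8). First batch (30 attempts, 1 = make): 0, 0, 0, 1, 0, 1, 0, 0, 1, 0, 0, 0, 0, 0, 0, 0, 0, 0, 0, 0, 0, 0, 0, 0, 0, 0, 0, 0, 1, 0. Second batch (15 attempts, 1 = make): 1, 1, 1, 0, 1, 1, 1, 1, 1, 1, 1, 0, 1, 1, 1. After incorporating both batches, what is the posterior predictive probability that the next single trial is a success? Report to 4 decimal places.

0.4601

The Beta prior is conjugate to a Binomial/Bernoulli likelihood; the update adds successes to α and failures to β.
After batch 1: Beta(11.8+4, 5.8+26) = Beta(15.8, 31.8).
After batch 2: Beta(15.8+13, 31.8+2) = Beta(28.8, 33.8).
For a single future Bernoulli trial, P(success | data) = α/(α+β) = 0.4601.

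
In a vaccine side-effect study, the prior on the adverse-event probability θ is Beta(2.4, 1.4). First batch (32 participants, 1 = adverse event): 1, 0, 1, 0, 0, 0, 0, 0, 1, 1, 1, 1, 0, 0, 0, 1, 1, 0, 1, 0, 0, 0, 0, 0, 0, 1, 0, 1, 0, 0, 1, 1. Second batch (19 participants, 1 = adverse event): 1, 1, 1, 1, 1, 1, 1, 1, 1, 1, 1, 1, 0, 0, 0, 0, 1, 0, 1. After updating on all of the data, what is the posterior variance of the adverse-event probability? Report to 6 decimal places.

0.004456

The Beta prior is conjugate to a Binomial/Bernoulli likelihood; the update adds successes to α and failures to β.
After batch 1: Beta(2.4+13, 1.4+19) = Beta(15.4, 20.4).
After batch 2: Beta(15.4+14, 20.4+5) = Beta(29.4, 25.4).
Var = αβ/((α+β)²(α+β+1)) = 29.4·25.4/(54.8²·55.8) = 0.004456.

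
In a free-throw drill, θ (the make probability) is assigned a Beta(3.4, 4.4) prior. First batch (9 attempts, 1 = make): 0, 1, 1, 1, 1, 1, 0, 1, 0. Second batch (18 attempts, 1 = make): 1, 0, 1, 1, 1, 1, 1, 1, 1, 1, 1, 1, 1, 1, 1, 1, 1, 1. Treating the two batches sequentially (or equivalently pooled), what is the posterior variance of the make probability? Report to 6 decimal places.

0.005115

The Beta prior is conjugate to a Binomial/Bernoulli likelihood; the update adds successes to α and failures to β.
After batch 1: Beta(3.4+6, 4.4+3) = Beta(9.4, 7.4).
After batch 2: Beta(9.4+17, 7.4+1) = Beta(26.4, 8.4).
Var = αβ/((α+β)²(α+β+1)) = 26.4·8.4/(34.8²·35.8) = 0.005115.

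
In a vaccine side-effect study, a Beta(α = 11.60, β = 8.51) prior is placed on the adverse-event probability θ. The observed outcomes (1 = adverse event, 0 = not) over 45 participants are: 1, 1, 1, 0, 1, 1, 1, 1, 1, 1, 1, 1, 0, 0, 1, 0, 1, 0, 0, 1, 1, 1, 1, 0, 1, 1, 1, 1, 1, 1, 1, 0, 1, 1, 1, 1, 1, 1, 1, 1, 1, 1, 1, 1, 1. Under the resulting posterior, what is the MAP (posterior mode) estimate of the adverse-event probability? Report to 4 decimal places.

0.7542

The Beta prior is conjugate to a Binomial/Bernoulli likelihood; the update adds successes to α and failures to β.
Posterior: Beta(α+k, β+n−k) = Beta(11.60+37, 8.51+8) = Beta(48.60, 16.51).
Mode of Beta(a,b) for a,b>1 is (a−1)/(a+b−2) = 47.60/63.11 = 0.7542.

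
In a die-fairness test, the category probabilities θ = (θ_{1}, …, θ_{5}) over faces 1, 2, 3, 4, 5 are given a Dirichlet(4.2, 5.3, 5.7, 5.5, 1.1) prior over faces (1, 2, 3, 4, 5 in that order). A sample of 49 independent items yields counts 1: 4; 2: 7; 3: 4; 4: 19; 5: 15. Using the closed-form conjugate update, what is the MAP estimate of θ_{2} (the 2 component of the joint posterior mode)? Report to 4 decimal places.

The Dirichlet prior is conjugate to the Multinomial likelihood: each posterior αⱼ = prior αⱼ + observed count nⱼ.
Posterior concentration: (8.2, 12.3, 9.7, 24.5, 16.1), total = 70.8.
Joint mode component: (α_{2}−1)/(Σα−K) = 11.3/65.8 = 0.1717.

0.1717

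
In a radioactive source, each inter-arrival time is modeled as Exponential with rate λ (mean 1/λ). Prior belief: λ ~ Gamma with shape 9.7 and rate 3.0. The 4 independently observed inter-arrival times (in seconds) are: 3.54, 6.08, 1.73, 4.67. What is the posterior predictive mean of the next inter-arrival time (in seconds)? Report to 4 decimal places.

1.4976

With a Gamma(shape α, rate β) prior on the exponential rate λ, the posterior after n observations with total T = Σxᵢ is Gamma(α+n, β+T).
Sum of observations T = 16.02 seconds; n = 4.
Posterior: Gamma(9.7+4, 3.0+16.02) = Gamma(13.7, 19.02).
The predictive distribution for the next observation is Lomax; its mean is β/(α−1) = 19.02/12.7 = 1.4976.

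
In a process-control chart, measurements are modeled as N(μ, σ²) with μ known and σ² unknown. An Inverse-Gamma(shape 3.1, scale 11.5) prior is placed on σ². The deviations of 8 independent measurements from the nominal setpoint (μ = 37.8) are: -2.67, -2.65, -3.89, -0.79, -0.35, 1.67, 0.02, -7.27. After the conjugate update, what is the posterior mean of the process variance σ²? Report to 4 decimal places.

With known mean μ and an Inverse-Gamma(α, β) prior on σ², the Normal likelihood is conjugate: posterior is Inv-Gamma(α + n/2, β + Σ(xᵢ−μ)²/2).
Σ(xᵢ−μ)² = (-2.67)² + (-2.65)² + (-3.89)² + (-0.79)² + (-0.35)² + (1.67)² + (0.02)² + (-7.27)² = 85.6723.
Posterior: Inv-Gamma(3.1 + 8/2, 11.5 + 85.6723/2) = Inv-Gamma(7.10, 54.33615).
E[σ²|data] = β/(α−1) = 54.33615/6.10 = 8.9076.

8.9076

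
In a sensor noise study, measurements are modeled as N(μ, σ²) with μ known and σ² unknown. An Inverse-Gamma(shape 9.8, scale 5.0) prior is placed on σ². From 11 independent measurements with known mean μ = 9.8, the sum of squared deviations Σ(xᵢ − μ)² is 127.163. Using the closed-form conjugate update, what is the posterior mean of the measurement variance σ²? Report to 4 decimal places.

4.7959

With known mean μ and an Inverse-Gamma(α, β) prior on σ², the Normal likelihood is conjugate: posterior is Inv-Gamma(α + n/2, β + Σ(xᵢ−μ)²/2).
Posterior: Inv-Gamma(9.8 + 11/2, 5.0 + 127.163/2) = Inv-Gamma(15.30, 68.5815).
E[σ²|data] = β/(α−1) = 68.5815/14.30 = 4.7959.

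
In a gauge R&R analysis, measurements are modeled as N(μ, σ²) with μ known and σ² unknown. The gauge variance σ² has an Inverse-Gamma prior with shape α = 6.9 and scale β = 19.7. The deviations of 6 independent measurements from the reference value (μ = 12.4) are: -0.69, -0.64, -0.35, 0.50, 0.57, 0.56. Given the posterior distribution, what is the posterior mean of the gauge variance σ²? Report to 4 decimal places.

With known mean μ and an Inverse-Gamma(α, β) prior on σ², the Normal likelihood is conjugate: posterior is Inv-Gamma(α + n/2, β + Σ(xᵢ−μ)²/2).
Σ(xᵢ−μ)² = (-0.69)² + (-0.64)² + (-0.35)² + (0.50)² + (0.57)² + (0.56)² = 1.8967.
Posterior: Inv-Gamma(6.9 + 6/2, 19.7 + 1.8967/2) = Inv-Gamma(9.90, 20.64835).
E[σ²|data] = β/(α−1) = 20.64835/8.90 = 2.3200.

2.3200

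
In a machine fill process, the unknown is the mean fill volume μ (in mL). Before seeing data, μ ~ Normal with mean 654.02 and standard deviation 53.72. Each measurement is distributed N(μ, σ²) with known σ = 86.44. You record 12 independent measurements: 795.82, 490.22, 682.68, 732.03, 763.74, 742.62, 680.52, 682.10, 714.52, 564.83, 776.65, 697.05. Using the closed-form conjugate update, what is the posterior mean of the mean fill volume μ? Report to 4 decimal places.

For Normal data with known variance σ², a Normal(μ₀, σ₀²) prior on μ is conjugate. Posterior precision = 1/σ₀² + n/σ²; posterior mean is the precision-weighted average of μ₀ and x̄.
Σxᵢ = 795.82 + 490.22 + 682.68 + 732.03 + 763.74 + 742.62 + 680.52 + 682.10 + 714.52 + 564.83 + 776.65 + 697.05 = 8322.78, so n·x̄ = 8322.78.
σ₀² = 53.72² = 2885.8384, σ² = 86.44² = 7471.8736; σ² + n·σ₀² = 7471.8736 + 12·2885.8384 = 42101.9344.
Posterior mean = (μ₀/σ₀² + n·x̄/σ²)/(1/σ₀² + n/σ²) = (σ²·μ₀ + σ₀²·n·x̄)/(σ² + n·σ₀²) = (7471.8736·654.02 + 2885.8384·8322.78)/42101.9344 = 28904952.890624/42101.9344 = 686.5469.

686.5469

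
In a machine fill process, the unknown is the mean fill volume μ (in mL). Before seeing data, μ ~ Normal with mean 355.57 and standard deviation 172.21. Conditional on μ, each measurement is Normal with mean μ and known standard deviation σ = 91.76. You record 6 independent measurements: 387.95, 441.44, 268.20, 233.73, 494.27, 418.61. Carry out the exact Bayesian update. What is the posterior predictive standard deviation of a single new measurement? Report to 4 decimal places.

For Normal data with known variance σ², a Normal(μ₀, σ₀²) prior on μ is conjugate. Posterior precision = 1/σ₀² + n/σ²; posterior mean is the precision-weighted average of μ₀ and x̄.
σ₀² = 172.21² = 29656.2841, σ² = 91.76² = 8419.8976; σ² + n·σ₀² = 8419.8976 + 6·29656.2841 = 186357.6022.
Posterior precision = 1/σ₀² + n/σ² = 1/29656.2841 + 6/8419.8976 = (σ² + n·σ₀²)/(σ₀²σ²) = 186357.6022/(29656.2841·8419.8976); posterior variance σₙ² = σ₀²σ²/(σ² + n·σ₀²) = 29656.2841·8419.8976/186357.6022 = 1339.912471.
Predictive variance for one new observation = σₙ² + σ² = 29656.2841·8419.8976/186357.6022 + 8419.8976 = σ²·(σ₀² + 186357.6022)/186357.6022 = 8419.8976·216013.8863/186357.6022 = 9759.810071; SD = √(8419.8976·216013.8863/186357.6022) = 98.7918.

98.7918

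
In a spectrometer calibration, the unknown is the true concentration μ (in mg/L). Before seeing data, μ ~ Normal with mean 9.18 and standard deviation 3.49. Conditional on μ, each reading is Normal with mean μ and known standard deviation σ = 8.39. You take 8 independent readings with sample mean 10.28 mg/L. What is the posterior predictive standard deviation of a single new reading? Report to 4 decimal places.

For Normal data with known variance σ², a Normal(μ₀, σ₀²) prior on μ is conjugate. Posterior precision = 1/σ₀² + n/σ²; posterior mean is the precision-weighted average of μ₀ and x̄.
σ₀² = 3.49² = 12.1801, σ² = 8.39² = 70.3921; σ² + n·σ₀² = 70.3921 + 8·12.1801 = 167.8329.
Posterior precision = 1/σ₀² + n/σ² = 1/12.1801 + 8/70.3921 = (σ² + n·σ₀²)/(σ₀²σ²) = 167.8329/(12.1801·70.3921); posterior variance σₙ² = σ₀²σ²/(σ² + n·σ₀²) = 12.1801·70.3921/167.8329 = 5.108550.
Predictive variance for one new observation = σₙ² + σ² = 12.1801·70.3921/167.8329 + 70.3921 = σ²·(σ₀² + 167.8329)/167.8329 = 70.3921·180.013/167.8329 = 75.500650; SD = √(70.3921·180.013/167.8329) = 8.6891.

8.6891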